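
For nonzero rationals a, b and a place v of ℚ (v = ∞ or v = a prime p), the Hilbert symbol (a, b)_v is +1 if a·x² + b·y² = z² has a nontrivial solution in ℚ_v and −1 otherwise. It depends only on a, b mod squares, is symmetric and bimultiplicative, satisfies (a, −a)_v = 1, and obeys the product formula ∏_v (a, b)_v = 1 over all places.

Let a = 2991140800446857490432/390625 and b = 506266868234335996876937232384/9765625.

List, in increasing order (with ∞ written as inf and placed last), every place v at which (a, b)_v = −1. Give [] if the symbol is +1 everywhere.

[3, 7, 11, 17]

Mod squares: a ≡ 3003, b ≡ 1339481. Check v ∈ {∞, 2, 3, 5, 7, 11, 13, 17, 19, 29}.
v=2: v_2(a)=12, v_2(b)=18; units ≡ 3, 1 (mod 8); ε·ε+αω+βω = 1·0+12·0+18·1 ≡ 0  ⇒  (a,b)_2 = +1.
v=∞: 3003 > 0 and 1339481 > 0  ⇒  (a,b)_∞ = +1.
v=19: a=19^4·(≡9), b=19^5·(≡9) mod 19; (9|19)=+1, (9|19)=+1; (−1)^{4·5·9}·(+1)^5·(+1)^4 = +1.
v=29: a=29^0·(≡20), b=29^1·(≡21) mod 29; (20|29)=+1, (21|29)=-1; (−1)^{0·1·14}·(+1)^1·(-1)^0 = +1.
v=17: a=17^2·(≡10), b=17^3·(≡1) mod 17; (10|17)=-1, (1|17)=+1; (−1)^{2·3·8}·(-1)^3·(+1)^2 = -1.
v=11: a=11^5·(≡9), b=11^7·(≡4) mod 11; (9|11)=+1, (4|11)=+1; (−1)^{5·7·5}·(+1)^7·(+1)^5 = -1.
v=3: a=3^3·(≡2), b=3^2·(≡2) mod 3; (2|3)=-1, (2|3)=-1; (−1)^{3·2·1}·(-1)^2·(-1)^3 = -1.
v=7: a=7^3·(≡2), b=7^4·(≡5) mod 7; (2|7)=+1, (5|7)=-1; (−1)^{3·4·3}·(+1)^4·(-1)^3 = -1.
v=13: a=13^1·(≡9), b=13^1·(≡3) mod 13; (9|13)=+1, (3|13)=+1; (−1)^{1·1·6}·(+1)^1·(+1)^1 = +1.
v=5: a=5^-8·(≡2), b=5^-10·(≡4) mod 5; (2|5)=-1, (4|5)=+1; (−1)^{-8·-10·2}·(-1)^-10·(+1)^-8 = +1.
|Ram(3003, 1339481)| = 4, even; anisotropic at {3, 7, 11, 17}.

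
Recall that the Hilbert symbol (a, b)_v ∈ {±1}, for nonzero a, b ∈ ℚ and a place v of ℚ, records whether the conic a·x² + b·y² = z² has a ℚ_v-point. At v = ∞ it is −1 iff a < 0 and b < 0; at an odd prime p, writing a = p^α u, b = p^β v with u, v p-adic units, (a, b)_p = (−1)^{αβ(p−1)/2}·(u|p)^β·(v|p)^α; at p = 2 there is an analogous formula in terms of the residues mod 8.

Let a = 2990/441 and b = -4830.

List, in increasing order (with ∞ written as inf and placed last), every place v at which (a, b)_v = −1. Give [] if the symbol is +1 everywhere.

[3, 5, 13, 23]

(a, b) ≡ (2990, -4830) mod (ℚ^×)²; places V = {2, 3, 5, 7, 13, 23, ∞}.
(a,b)_5: α=1, u≡3; β=1, v≡4 (mod 5); (3|5)=-1, (4|5)=+1; sign (−1)^0·-1^1·+1^1 = -1.
(a,b)_7: α=-2, u≡4; β=1, v≡3 (mod 7); (4|7)=+1, (3|7)=-1; sign (−1)^0·+1^1·-1^-2 = +1.
(a,b)_2: α=1, β=1; u≡7, v≡1 (mod 8); ε(u)ε(v)=1·0, αω(v)=1·0, βω(u)=1·0; sum ≡ 0  ⇒  +1.
(a,b)_13: α=1, u≡4; β=0, v≡6 (mod 13); (4|13)=+1, (6|13)=-1; sign (−1)^0·+1^0·-1^1 = -1.
(a,b)_∞: sgn(2990)=+, sgn(-4830)=−, so +1.
(a,b)_23: α=1, u≡21; β=1, v≡20 (mod 23); (21|23)=-1, (20|23)=-1; sign (−1)^1·-1^1·-1^1 = -1.
(a,b)_3: α=-2, u≡2; β=1, v≡1 (mod 3); (2|3)=-1, (1|3)=+1; sign (−1)^0·-1^1·+1^-2 = -1.
|Ram(2990, -4830)| = 4, even; anisotropic at {3, 5, 13, 23}.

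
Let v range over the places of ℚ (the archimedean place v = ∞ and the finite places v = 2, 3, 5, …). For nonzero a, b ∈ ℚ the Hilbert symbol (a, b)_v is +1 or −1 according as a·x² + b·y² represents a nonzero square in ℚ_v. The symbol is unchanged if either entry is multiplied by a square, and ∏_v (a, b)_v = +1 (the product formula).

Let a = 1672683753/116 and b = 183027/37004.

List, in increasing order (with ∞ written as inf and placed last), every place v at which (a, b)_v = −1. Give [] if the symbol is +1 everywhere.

(a, b) ≡ (795093, 33) mod (ℚ^×)²; places V = {2, 3, 11, 13, 19, 29, 37, ∞}.
(a,b)_11: α=0, u≡8; β=-1, v≡1 (mod 11); (8|11)=-1, (1|11)=+1; sign (−1)^0·-1^-1·+1^0 = -1.
(a,b)_29: α=-1, u≡8; β=-2, v≡16 (mod 29); (8|29)=-1, (16|29)=+1; sign (−1)^0·-1^-2·+1^-1 = +1.
(a,b)_13: α=3, u≡9; β=2, v≡5 (mod 13); (9|13)=+1, (5|13)=-1; sign (−1)^0·+1^2·-1^3 = -1.
(a,b)_3: α=1, u≡2; β=1, v≡2 (mod 3); (2|3)=-1, (2|3)=-1; sign (−1)^1·-1^1·-1^1 = -1.
(a,b)_37: α=1, u≡14; β=0, v≡34 (mod 37); (14|37)=-1, (34|37)=+1; sign (−1)^0·-1^0·+1^1 = +1.
(a,b)_∞: sgn(795093)=+, sgn(33)=+, so +1.
(a,b)_2: α=-2, β=-2; u≡5, v≡1 (mod 8); ε(u)ε(v)=0·0, αω(v)=-2·0, βω(u)=-2·1; sum ≡ 0  ⇒  +1.
(a,b)_19: α=3, u≡1; β=2, v≡15 (mod 19); (1|19)=+1, (15|19)=-1; sign (−1)^0·+1^2·-1^3 = -1.
|Ram(795093, 33)| = 4, even; anisotropic at {3, 11, 13, 19}.

[3, 11, 13, 19]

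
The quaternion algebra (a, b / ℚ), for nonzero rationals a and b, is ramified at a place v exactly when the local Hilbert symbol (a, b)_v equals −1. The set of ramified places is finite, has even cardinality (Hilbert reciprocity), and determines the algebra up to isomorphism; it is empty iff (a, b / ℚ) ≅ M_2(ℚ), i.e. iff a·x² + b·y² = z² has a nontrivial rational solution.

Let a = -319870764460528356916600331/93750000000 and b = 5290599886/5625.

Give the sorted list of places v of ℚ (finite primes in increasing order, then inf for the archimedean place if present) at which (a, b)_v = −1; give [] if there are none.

Mod squares: a ≡ -1794, b ≡ 286. Check v ∈ {∞, 2, 3, 5, 11, 13, 17, 23}.
v=23: a=23^7·(≡7), b=23^2·(≡14) mod 23; (7|23)=-1, (14|23)=-1; (−1)^{7·2·11}·(-1)^2·(-1)^7 = -1.
v=5: a=5^-12·(≡1), b=5^-4·(≡4) mod 5; (1|5)=+1, (4|5)=+1; (−1)^{-12·-4·2}·(+1)^-4·(+1)^-12 = +1.
v=11: a=11^6·(≡6), b=11^3·(≡3) mod 11; (6|11)=-1, (3|11)=+1; (−1)^{6·3·5}·(-1)^3·(+1)^6 = -1.
v=17: a=17^6·(≡16), b=17^2·(≡6) mod 17; (16|17)=+1, (6|17)=-1; (−1)^{6·2·8}·(+1)^2·(-1)^6 = +1.
v=2: v_2(a)=-7, v_2(b)=1; units ≡ 7, 7 (mod 8); ε·ε+αω+βω = 1·1+-7·0+1·0 ≡ 1  ⇒  (a,b)_2 = -1.
v=3: a=3^-1·(≡2), b=3^-2·(≡1) mod 3; (2|3)=-1, (1|3)=+1; (−1)^{-1·-2·1}·(-1)^-2·(+1)^-1 = +1.
v=13: a=13^3·(≡7), b=13^1·(≡4) mod 13; (7|13)=-1, (4|13)=+1; (−1)^{3·1·6}·(-1)^1·(+1)^3 = -1.
v=∞: -1794 < 0 and 286 > 0  ⇒  (a,b)_∞ = +1.
(-1794, 286 / ℚ) ramifies at {2, 11, 13, 23}: a division algebra.

[2, 11, 13, 23]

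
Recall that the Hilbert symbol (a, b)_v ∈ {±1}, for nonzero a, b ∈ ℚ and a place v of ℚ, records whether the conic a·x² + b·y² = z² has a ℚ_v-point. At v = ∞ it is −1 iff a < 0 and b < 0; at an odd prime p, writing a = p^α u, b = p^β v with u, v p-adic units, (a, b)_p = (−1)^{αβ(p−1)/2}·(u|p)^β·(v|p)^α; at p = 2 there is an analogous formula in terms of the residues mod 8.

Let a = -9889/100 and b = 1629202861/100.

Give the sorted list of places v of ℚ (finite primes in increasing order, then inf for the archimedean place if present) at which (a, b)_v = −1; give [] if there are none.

[11, 19, 29, 31]

(a, b) ≡ (-9889, 1937221) mod (ℚ^×)²; places V = {2, 5, 11, 13, 19, 23, 29, 31, ∞}.
(a,b)_5: α=-2, u≡4; β=-2, v≡4 (mod 5); (4|5)=+1, (4|5)=+1; sign (−1)^0·+1^-2·+1^-2 = +1.
(a,b)_2: α=-2, β=-2; u≡7, v≡5 (mod 8); ε(u)ε(v)=1·0, αω(v)=-2·1, βω(u)=-2·0; sum ≡ 0  ⇒  +1.
(a,b)_∞: sgn(-9889)=−, sgn(1937221)=+, so +1.
(a,b)_29: α=1, u≡5; β=2, v≡15 (mod 29); (5|29)=+1, (15|29)=-1; sign (−1)^0·+1^2·-1^1 = -1.
(a,b)_31: α=1, u≡12; β=1, v≡6 (mod 31); (12|31)=-1, (6|31)=-1; sign (−1)^1·-1^1·-1^1 = -1.
(a,b)_13: α=0, u≡12; β=1, v≡11 (mod 13); (12|13)=+1, (11|13)=-1; sign (−1)^0·+1^1·-1^0 = +1.
(a,b)_19: α=0, u≡2; β=1, v≡5 (mod 19); (2|19)=-1, (5|19)=+1; sign (−1)^0·-1^1·+1^0 = -1.
(a,b)_11: α=1, u≡3; β=1, v≡5 (mod 11); (3|11)=+1, (5|11)=+1; sign (−1)^1·+1^1·+1^1 = -1.
(a,b)_23: α=0, u≡3; β=1, v≡16 (mod 23); (3|23)=+1, (16|23)=+1; sign (−1)^0·+1^1·+1^0 = +1.
|Ram(-9889, 1937221)| = 4, even; anisotropic at {11, 19, 29, 31}.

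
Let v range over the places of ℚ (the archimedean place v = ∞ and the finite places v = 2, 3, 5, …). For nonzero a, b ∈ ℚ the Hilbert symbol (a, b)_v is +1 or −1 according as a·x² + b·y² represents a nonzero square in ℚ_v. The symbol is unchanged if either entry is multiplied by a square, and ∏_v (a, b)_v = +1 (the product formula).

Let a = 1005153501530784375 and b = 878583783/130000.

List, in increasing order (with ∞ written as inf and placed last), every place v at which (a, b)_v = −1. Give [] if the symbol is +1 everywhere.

Mod squares: a ≡ 55, b ≡ 51051. Check v ∈ {∞, 2, 3, 5, 7, 11, 13, 17, 43}.
v=7: a=7^2·(≡6), b=7^1·(≡3) mod 7; (6|7)=-1, (3|7)=-1; (−1)^{2·1·3}·(-1)^1·(-1)^2 = -1.
v=11: a=11^3·(≡1), b=11^3·(≡8) mod 11; (1|11)=+1, (8|11)=-1; (−1)^{3·3·5}·(+1)^3·(-1)^3 = +1.
v=5: a=5^5·(≡1), b=5^-4·(≡1) mod 5; (1|5)=+1, (1|5)=+1; (−1)^{5·-4·2}·(+1)^-4·(+1)^5 = +1.
v=∞: 55 > 0 and 51051 > 0  ⇒  (a,b)_∞ = +1.
v=2: v_2(a)=0, v_2(b)=-4; units ≡ 7, 3 (mod 8); ε·ε+αω+βω = 1·1+0·1+-4·0 ≡ 1  ⇒  (a,b)_2 = -1.
v=43: a=43^0·(≡2), b=43^2·(≡25) mod 43; (2|43)=-1, (25|43)=+1; (−1)^{0·2·21}·(-1)^2·(+1)^0 = +1.
v=3: a=3^10·(≡1), b=3^1·(≡1) mod 3; (1|3)=+1, (1|3)=+1; (−1)^{10·1·1}·(+1)^1·(+1)^10 = +1.
v=17: a=17^4·(≡2), b=17^1·(≡5) mod 17; (2|17)=+1, (5|17)=-1; (−1)^{4·1·8}·(+1)^1·(-1)^4 = +1.
v=13: a=13^0·(≡3), b=13^-1·(≡4) mod 13; (3|13)=+1, (4|13)=+1; (−1)^{0·-1·6}·(+1)^-1·(+1)^0 = +1.
(55, 51051 / ℚ) ramifies at {2, 7}: a division algebra.

[2, 7]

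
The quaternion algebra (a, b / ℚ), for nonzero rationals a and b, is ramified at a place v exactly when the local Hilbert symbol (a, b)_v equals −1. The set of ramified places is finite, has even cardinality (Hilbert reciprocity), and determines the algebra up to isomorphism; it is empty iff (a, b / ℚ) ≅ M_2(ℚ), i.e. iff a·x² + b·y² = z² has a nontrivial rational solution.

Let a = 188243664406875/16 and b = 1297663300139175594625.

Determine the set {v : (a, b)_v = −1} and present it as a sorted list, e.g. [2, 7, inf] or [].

(a, b) ≡ (1771, 10465) mod (ℚ^×)²; places V = {2, 3, 5, 7, 11, 13, 19, 23, ∞}.
(a,b)_19: α=0, u≡4; β=2, v≡2 (mod 19); (4|19)=+1, (2|19)=-1; sign (−1)^0·+1^2·-1^0 = +1.
(a,b)_5: α=4, u≡1; β=3, v≡2 (mod 5); (1|5)=+1, (2|5)=-1; sign (−1)^0·+1^3·-1^4 = +1.
(a,b)_2: α=-4, β=0; u≡3, v≡1 (mod 8); ε(u)ε(v)=1·0, αω(v)=-4·0, βω(u)=0·1; sum ≡ 0  ⇒  +1.
(a,b)_11: α=1, u≡7; β=2, v≡9 (mod 11); (7|11)=-1, (9|11)=+1; sign (−1)^0·-1^2·+1^1 = +1.
(a,b)_13: α=0, u≡4; β=3, v≡1 (mod 13); (4|13)=+1, (1|13)=+1; sign (−1)^0·+1^3·+1^0 = +1.
(a,b)_7: α=3, u≡1; β=5, v≡4 (mod 7); (1|7)=+1, (4|7)=+1; sign (−1)^1·+1^5·+1^3 = -1.
(a,b)_∞: sgn(1771)=+, sgn(10465)=+, so +1.
(a,b)_3: α=8, u≡1; β=0, v≡1 (mod 3); (1|3)=+1, (1|3)=+1; sign (−1)^0·+1^0·+1^8 = +1.
(a,b)_23: α=3, u≡13; β=5, v≡18 (mod 23); (13|23)=+1, (18|23)=+1; sign (−1)^1·+1^5·+1^3 = -1.
|Ram(1771, 10465)| = 2, even; anisotropic at {7, 23}.

[7, 23]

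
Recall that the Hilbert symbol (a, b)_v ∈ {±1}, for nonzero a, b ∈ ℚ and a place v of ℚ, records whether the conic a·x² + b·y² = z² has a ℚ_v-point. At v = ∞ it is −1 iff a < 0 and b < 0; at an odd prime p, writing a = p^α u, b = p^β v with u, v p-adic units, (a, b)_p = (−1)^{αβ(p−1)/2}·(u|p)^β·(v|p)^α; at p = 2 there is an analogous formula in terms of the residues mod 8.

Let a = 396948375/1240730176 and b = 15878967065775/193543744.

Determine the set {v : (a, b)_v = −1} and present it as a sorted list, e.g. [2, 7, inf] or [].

[2, 3, 19, 23]

Mod squares: a ≡ 3335, b ≡ 1311. Check v ∈ {∞, 2, 3, 5, 7, 11, 17, 19, 23, 29, 37, 47}.
v=3: a=3^2·(≡2), b=3^3·(≡2) mod 3; (2|3)=-1, (2|3)=-1; (−1)^{2·3·1}·(-1)^3·(-1)^2 = -1.
v=47: a=47^0·(≡29), b=47^-2·(≡27) mod 47; (29|47)=-1, (27|47)=+1; (−1)^{0·-2·23}·(-1)^-2·(+1)^0 = +1.
v=37: a=37^-2·(≡22), b=37^-2·(≡1) mod 37; (22|37)=-1, (1|37)=+1; (−1)^{-2·-2·18}·(-1)^-2·(+1)^-2 = +1.
v=29: a=29^1·(≡4), b=29^2·(≡16) mod 29; (4|29)=+1, (16|29)=+1; (−1)^{1·2·14}·(+1)^2·(+1)^1 = +1.
v=∞: 3335 > 0 and 1311 > 0  ⇒  (a,b)_∞ = +1.
v=17: a=17^-2·(≡6), b=17^0·(≡9) mod 17; (6|17)=-1, (9|17)=+1; (−1)^{-2·0·8}·(-1)^0·(+1)^-2 = +1.
v=19: a=19^0·(≡13), b=19^1·(≡13) mod 19; (13|19)=-1, (13|19)=-1; (−1)^{0·1·9}·(-1)^1·(-1)^0 = -1.
v=23: a=23^3·(≡21), b=23^3·(≡14) mod 23; (21|23)=-1, (14|23)=-1; (−1)^{3·3·11}·(-1)^3·(-1)^3 = -1.
v=2: v_2(a)=-6, v_2(b)=-6; units ≡ 7, 7 (mod 8); ε·ε+αω+βω = 1·1+-6·0+-6·0 ≡ 1  ⇒  (a,b)_2 = -1.
v=11: a=11^0·(≡8), b=11^2·(≡8) mod 11; (8|11)=-1, (8|11)=-1; (−1)^{0·2·5}·(-1)^2·(-1)^0 = +1.
v=5: a=5^3·(≡2), b=5^2·(≡4) mod 5; (2|5)=-1, (4|5)=+1; (−1)^{3·2·2}·(-1)^2·(+1)^3 = +1.
v=7: a=7^-2·(≡5), b=7^0·(≡1) mod 7; (5|7)=-1, (1|7)=+1; (−1)^{-2·0·3}·(-1)^0·(+1)^-2 = +1.
Ram(3335, 1311) = {2, 3, 19, 23}; no ℚ_2-point on the conic.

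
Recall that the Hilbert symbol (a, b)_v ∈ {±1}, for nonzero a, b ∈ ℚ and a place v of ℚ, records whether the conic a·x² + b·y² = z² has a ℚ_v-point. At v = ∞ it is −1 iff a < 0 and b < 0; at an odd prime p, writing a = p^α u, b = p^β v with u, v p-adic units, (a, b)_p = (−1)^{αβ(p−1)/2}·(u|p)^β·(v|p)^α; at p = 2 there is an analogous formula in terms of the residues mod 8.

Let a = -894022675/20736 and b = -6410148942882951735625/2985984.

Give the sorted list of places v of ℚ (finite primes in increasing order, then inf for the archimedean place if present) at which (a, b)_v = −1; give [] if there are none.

(a, b) ≡ (-211603, -392977) mod (ℚ^×)²; places V = {2, 3, 5, 7, 13, 19, 37, 43, ∞}.
(a,b)_43: α=1, u≡35; β=3, v≡18 (mod 43); (35|43)=+1, (18|43)=-1; sign (−1)^1·+1^3·-1^1 = +1.
(a,b)_5: α=2, u≡3; β=4, v≡2 (mod 5); (3|5)=-1, (2|5)=-1; sign (−1)^0·-1^4·-1^2 = +1.
(a,b)_19: α=1, u≡16; β=3, v≡15 (mod 19); (16|19)=+1, (15|19)=-1; sign (−1)^1·+1^3·-1^1 = +1.
(a,b)_∞: sgn(-211603)=−, sgn(-392977)=−, so -1.
(a,b)_7: α=1, u≡1; β=0, v≡5 (mod 7); (1|7)=+1, (5|7)=-1; sign (−1)^0·+1^0·-1^1 = -1.
(a,b)_2: α=-8, β=-12; u≡5, v≡7 (mod 8); ε(u)ε(v)=0·1, αω(v)=-8·0, βω(u)=-12·1; sum ≡ 0  ⇒  +1.
(a,b)_37: α=1, u≡7; β=3, v≡8 (mod 37); (7|37)=+1, (8|37)=-1; sign (−1)^0·+1^3·-1^1 = -1.
(a,b)_3: α=-4, u≡2; β=-6, v≡2 (mod 3); (2|3)=-1, (2|3)=-1; sign (−1)^0·-1^-6·-1^-4 = +1.
(a,b)_13: α=2, u≡2; β=5, v≡1 (mod 13); (2|13)=-1, (1|13)=+1; sign (−1)^0·-1^5·+1^2 = -1.
Ram(-211603, -392977) = {7, 13, 37, ∞}; no ℚ_7-point on the conic.

[7, 13, 37, inf]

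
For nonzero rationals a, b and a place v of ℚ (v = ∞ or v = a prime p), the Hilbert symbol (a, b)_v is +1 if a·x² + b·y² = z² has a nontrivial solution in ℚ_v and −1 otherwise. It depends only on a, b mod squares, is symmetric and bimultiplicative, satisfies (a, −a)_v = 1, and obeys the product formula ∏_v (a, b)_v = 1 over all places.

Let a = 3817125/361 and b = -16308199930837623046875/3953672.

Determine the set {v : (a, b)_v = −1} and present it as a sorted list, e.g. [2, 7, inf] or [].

(a, b) ≡ (1885, -70) mod (ℚ^×)²; places V = {2, 3, 5, 7, 13, 19, 29, 37, ∞}.
(a,b)_∞: sgn(1885)=+, sgn(-70)=−, so +1.
(a,b)_37: α=0, u≡6; β=-2, v≡7 (mod 37); (6|37)=-1, (7|37)=+1; sign (−1)^0·-1^-2·+1^0 = +1.
(a,b)_7: α=0, u≡1; β=1, v≡2 (mod 7); (1|7)=+1, (2|7)=+1; sign (−1)^0·+1^1·+1^0 = +1.
(a,b)_19: α=-2, u≡6; β=-2, v≡6 (mod 19); (6|19)=+1, (6|19)=+1; sign (−1)^0·+1^-2·+1^-2 = +1.
(a,b)_29: α=1, u≡4; β=4, v≡18 (mod 29); (4|29)=+1, (18|29)=-1; sign (−1)^0·+1^4·-1^1 = -1.
(a,b)_3: α=4, u≡1; β=10, v≡2 (mod 3); (1|3)=+1, (2|3)=-1; sign (−1)^0·+1^10·-1^4 = +1.
(a,b)_13: α=1, u≡2; β=4, v≡11 (mod 13); (2|13)=-1, (11|13)=-1; sign (−1)^0·-1^4·-1^1 = -1.
(a,b)_2: α=0, β=-3; u≡5, v≡5 (mod 8); ε(u)ε(v)=0·0, αω(v)=0·1, βω(u)=-3·1; sum ≡ 1  ⇒  -1.
(a,b)_5: α=3, u≡2; β=9, v≡1 (mod 5); (2|5)=-1, (1|5)=+1; sign (−1)^0·-1^9·+1^3 = -1.
(1885, -70 / ℚ) ramifies at {2, 5, 13, 29}: a division algebra.

[2, 5, 13, 29]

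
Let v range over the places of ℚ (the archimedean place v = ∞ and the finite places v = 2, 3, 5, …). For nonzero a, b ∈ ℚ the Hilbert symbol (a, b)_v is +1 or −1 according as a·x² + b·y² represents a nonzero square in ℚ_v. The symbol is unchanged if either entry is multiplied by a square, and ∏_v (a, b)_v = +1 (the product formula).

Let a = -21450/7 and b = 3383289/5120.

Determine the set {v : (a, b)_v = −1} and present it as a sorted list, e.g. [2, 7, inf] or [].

[2, 11, 13, 17]

Mod squares: a ≡ -6006, b ≡ 23205. Check v ∈ {∞, 2, 3, 5, 7, 11, 13, 17}.
v=17: a=17^0·(≡3), b=17^1·(≡5) mod 17; (3|17)=-1, (5|17)=-1; (−1)^{0·1·8}·(-1)^1·(-1)^0 = -1.
v=13: a=13^1·(≡2), b=13^1·(≡10) mod 13; (2|13)=-1, (10|13)=+1; (−1)^{1·1·6}·(-1)^1·(+1)^1 = -1.
v=11: a=11^1·(≡9), b=11^0·(≡6) mod 11; (9|11)=+1, (6|11)=-1; (−1)^{1·0·5}·(+1)^0·(-1)^1 = -1.
v=3: a=3^1·(≡2), b=3^7·(≡1) mod 3; (2|3)=-1, (1|3)=+1; (−1)^{1·7·1}·(-1)^7·(+1)^1 = +1.
v=5: a=5^2·(≡1), b=5^-1·(≡1) mod 5; (1|5)=+1, (1|5)=+1; (−1)^{2·-1·2}·(+1)^-1·(+1)^2 = +1.
v=2: v_2(a)=1, v_2(b)=-10; units ≡ 5, 5 (mod 8); ε·ε+αω+βω = 0·0+1·1+-10·1 ≡ 1  ⇒  (a,b)_2 = -1.
v=7: a=7^-1·(≡5), b=7^1·(≡4) mod 7; (5|7)=-1, (4|7)=+1; (−1)^{-1·1·3}·(-1)^1·(+1)^-1 = +1.
v=∞: -6006 < 0 and 23205 > 0  ⇒  (a,b)_∞ = +1.
|Ram(-6006, 23205)| = 4, even; anisotropic at {2, 11, 13, 17}.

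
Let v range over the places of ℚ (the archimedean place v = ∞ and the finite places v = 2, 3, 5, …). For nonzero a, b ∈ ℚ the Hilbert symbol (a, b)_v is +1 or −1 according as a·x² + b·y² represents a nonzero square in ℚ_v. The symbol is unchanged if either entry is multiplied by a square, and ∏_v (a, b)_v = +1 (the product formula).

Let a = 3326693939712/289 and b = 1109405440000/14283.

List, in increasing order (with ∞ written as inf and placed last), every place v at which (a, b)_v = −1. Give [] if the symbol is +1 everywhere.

(a, b) ≡ (190762, 42978) mod (ℚ^×)²; places V = {2, 3, 5, 11, 13, 17, 19, 23, 29, ∞}.
(a,b)_5: α=0, u≡3; β=4, v≡3 (mod 5); (3|5)=-1, (3|5)=-1; sign (−1)^0·-1^4·-1^0 = +1.
(a,b)_13: α=1, u≡4; β=1, v≡4 (mod 13); (4|13)=+1, (4|13)=+1; sign (−1)^0·+1^1·+1^1 = +1.
(a,b)_3: α=4, u≡1; β=-3, v≡1 (mod 3); (1|3)=+1, (1|3)=+1; sign (−1)^0·+1^-3·+1^4 = +1.
(a,b)_∞: sgn(190762)=+, sgn(42978)=+, so +1.
(a,b)_17: α=-2, u≡10; β=0, v≡8 (mod 17); (10|17)=-1, (8|17)=+1; sign (−1)^0·-1^0·+1^-2 = +1.
(a,b)_19: α=0, u≡8; β=1, v≡7 (mod 19); (8|19)=-1, (7|19)=+1; sign (−1)^0·-1^1·+1^0 = -1.
(a,b)_11: α=1, u≡10; β=2, v≡5 (mod 11); (10|11)=-1, (5|11)=+1; sign (−1)^0·-1^2·+1^1 = +1.
(a,b)_29: α=3, u≡5; β=1, v≡19 (mod 29); (5|29)=+1, (19|29)=-1; sign (−1)^0·+1^1·-1^3 = -1.
(a,b)_23: α=1, u≡21; β=-2, v≡14 (mod 23); (21|23)=-1, (14|23)=-1; sign (−1)^0·-1^-2·-1^1 = -1.
(a,b)_2: α=9, β=11; u≡5, v≡1 (mod 8); ε(u)ε(v)=0·0, αω(v)=9·0, βω(u)=11·1; sum ≡ 1  ⇒  -1.
Ram(190762, 42978) = {2, 19, 23, 29}; no ℚ_2-point on the conic.

[2, 19, 23, 29]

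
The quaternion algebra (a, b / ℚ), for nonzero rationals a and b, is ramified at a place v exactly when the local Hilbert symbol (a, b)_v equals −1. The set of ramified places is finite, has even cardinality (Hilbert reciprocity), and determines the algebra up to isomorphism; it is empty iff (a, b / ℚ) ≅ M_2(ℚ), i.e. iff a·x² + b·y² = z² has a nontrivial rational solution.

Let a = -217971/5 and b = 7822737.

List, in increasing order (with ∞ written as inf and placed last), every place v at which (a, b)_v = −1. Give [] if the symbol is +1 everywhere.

[5, 23]

(a, b) ≡ (-1495, 96577) mod (ℚ^×)²; places V = {2, 3, 5, 13, 17, 19, 23, ∞}.
(a,b)_3: α=6, u≡2; β=4, v≡1 (mod 3); (2|3)=-1, (1|3)=+1; sign (−1)^0·-1^4·+1^6 = +1.
(a,b)_13: α=1, u≡11; β=1, v≡5 (mod 13); (11|13)=-1, (5|13)=-1; sign (−1)^0·-1^1·-1^1 = +1.
(a,b)_5: α=-1, u≡4; β=0, v≡2 (mod 5); (4|5)=+1, (2|5)=-1; sign (−1)^0·+1^0·-1^-1 = -1.
(a,b)_17: α=0, u≡4; β=1, v≡5 (mod 17); (4|17)=+1, (5|17)=-1; sign (−1)^0·+1^1·-1^0 = +1.
(a,b)_19: α=0, u≡7; β=1, v≡12 (mod 19); (7|19)=+1, (12|19)=-1; sign (−1)^0·+1^1·-1^0 = +1.
(a,b)_2: α=0, β=0; u≡1, v≡1 (mod 8); ε(u)ε(v)=0·0, αω(v)=0·0, βω(u)=0·0; sum ≡ 0  ⇒  +1.
(a,b)_∞: sgn(-1495)=−, sgn(96577)=+, so +1.
(a,b)_23: α=1, u≡9; β=1, v≡18 (mod 23); (9|23)=+1, (18|23)=+1; sign (−1)^1·+1^1·+1^1 = -1.
(-1495, 96577 / ℚ) ramifies at {5, 23}: a division algebra.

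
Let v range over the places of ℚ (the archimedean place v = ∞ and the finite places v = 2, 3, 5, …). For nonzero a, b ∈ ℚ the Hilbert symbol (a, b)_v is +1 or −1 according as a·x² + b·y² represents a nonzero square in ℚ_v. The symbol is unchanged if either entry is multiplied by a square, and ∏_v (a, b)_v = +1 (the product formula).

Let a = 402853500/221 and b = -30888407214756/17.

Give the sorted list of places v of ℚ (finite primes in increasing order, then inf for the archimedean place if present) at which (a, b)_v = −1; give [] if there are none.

[2, 5, 17, 29]

(a, b) ≡ (224315, -17) mod (ℚ^×)²; places V = {2, 3, 5, 7, 13, 17, 29, ∞}.
(a,b)_17: α=-1, u≡14; β=-1, v≡4 (mod 17); (14|17)=-1, (4|17)=+1; sign (−1)^0·-1^-1·+1^-1 = -1.
(a,b)_7: α=3, u≡3; β=2, v≡2 (mod 7); (3|7)=-1, (2|7)=+1; sign (−1)^0·-1^2·+1^3 = +1.
(a,b)_2: α=2, β=2; u≡3, v≡7 (mod 8); ε(u)ε(v)=1·1, αω(v)=2·0, βω(u)=2·1; sum ≡ 1  ⇒  -1.
(a,b)_3: α=4, u≡2; β=8, v≡1 (mod 3); (2|3)=-1, (1|3)=+1; sign (−1)^0·-1^8·+1^4 = +1.
(a,b)_5: α=3, u≡3; β=0, v≡2 (mod 5); (3|5)=-1, (2|5)=-1; sign (−1)^0·-1^0·-1^3 = -1.
(a,b)_29: α=1, u≡2; β=2, v≡26 (mod 29); (2|29)=-1, (26|29)=-1; sign (−1)^0·-1^2·-1^1 = -1.
(a,b)_13: α=-1, u≡9; β=4, v≡9 (mod 13); (9|13)=+1, (9|13)=+1; sign (−1)^0·+1^4·+1^-1 = +1.
(a,b)_∞: sgn(224315)=+, sgn(-17)=−, so +1.
|Ram(224315, -17)| = 4, even; anisotropic at {2, 5, 17, 29}.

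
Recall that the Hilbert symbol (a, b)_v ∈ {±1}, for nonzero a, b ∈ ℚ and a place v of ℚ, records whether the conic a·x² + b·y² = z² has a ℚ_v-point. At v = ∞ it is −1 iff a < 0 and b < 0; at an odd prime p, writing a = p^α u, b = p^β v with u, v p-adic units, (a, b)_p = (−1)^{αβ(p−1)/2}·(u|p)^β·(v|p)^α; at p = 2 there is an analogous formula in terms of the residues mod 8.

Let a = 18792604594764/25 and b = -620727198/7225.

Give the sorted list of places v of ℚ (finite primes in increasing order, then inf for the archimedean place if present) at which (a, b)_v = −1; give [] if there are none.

(a, b) ≡ (19019, -78) mod (ℚ^×)²; places V = {2, 3, 5, 7, 11, 13, 17, 19, 31, ∞}.
(a,b)_13: α=5, u≡5; β=3, v≡6 (mod 13); (5|13)=-1, (6|13)=-1; sign (−1)^0·-1^3·-1^5 = +1.
(a,b)_19: α=1, u≡12; β=0, v≡17 (mod 19); (12|19)=-1, (17|19)=+1; sign (−1)^0·-1^0·+1^1 = +1.
(a,b)_5: α=-2, u≡4; β=-2, v≡3 (mod 5); (4|5)=+1, (3|5)=-1; sign (−1)^0·+1^-2·-1^-2 = +1.
(a,b)_∞: sgn(19019)=+, sgn(-78)=−, so +1.
(a,b)_31: α=2, u≡1; β=2, v≡30 (mod 31); (1|31)=+1, (30|31)=-1; sign (−1)^0·+1^2·-1^2 = +1.
(a,b)_7: α=1, u≡4; β=2, v≡5 (mod 7); (4|7)=+1, (5|7)=-1; sign (−1)^0·+1^2·-1^1 = -1.
(a,b)_2: α=2, β=1; u≡3, v≡1 (mod 8); ε(u)ε(v)=1·0, αω(v)=2·0, βω(u)=1·1; sum ≡ 1  ⇒  -1.
(a,b)_3: α=2, u≡2; β=1, v≡1 (mod 3); (2|3)=-1, (1|3)=+1; sign (−1)^0·-1^1·+1^2 = -1.
(a,b)_17: α=0, u≡8; β=-2, v≡3 (mod 17); (8|17)=+1, (3|17)=-1; sign (−1)^0·+1^-2·-1^0 = +1.
(a,b)_11: α=1, u≡7; β=0, v≡7 (mod 11); (7|11)=-1, (7|11)=-1; sign (−1)^0·-1^0·-1^1 = -1.
|Ram(19019, -78)| = 4, even; anisotropic at {2, 3, 7, 11}.

[2, 3, 7, 11]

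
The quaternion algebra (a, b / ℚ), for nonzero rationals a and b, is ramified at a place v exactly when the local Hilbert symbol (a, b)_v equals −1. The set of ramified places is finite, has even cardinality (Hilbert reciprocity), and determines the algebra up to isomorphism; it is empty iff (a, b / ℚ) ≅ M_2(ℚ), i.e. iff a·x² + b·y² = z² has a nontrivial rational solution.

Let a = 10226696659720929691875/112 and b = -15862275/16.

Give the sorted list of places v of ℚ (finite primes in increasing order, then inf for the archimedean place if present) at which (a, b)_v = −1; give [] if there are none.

[7, 13, 17, 29]

(a, b) ≡ (29029, -70499) mod (ℚ^×)²; places V = {2, 3, 5, 7, 11, 13, 17, 29, ∞}.
(a,b)_29: α=3, u≡11; β=1, v≡25 (mod 29); (11|29)=-1, (25|29)=+1; sign (−1)^0·-1^1·+1^3 = -1.
(a,b)_3: α=8, u≡1; β=2, v≡1 (mod 3); (1|3)=+1, (1|3)=+1; sign (−1)^0·+1^2·+1^8 = +1.
(a,b)_5: α=4, u≡1; β=2, v≡4 (mod 5); (1|5)=+1, (4|5)=+1; sign (−1)^0·+1^2·+1^4 = +1.
(a,b)_7: α=-1, u≡6; β=0, v≡6 (mod 7); (6|7)=-1, (6|7)=-1; sign (−1)^0·-1^0·-1^-1 = -1.
(a,b)_11: α=5, u≡2; β=1, v≡4 (mod 11); (2|11)=-1, (4|11)=+1; sign (−1)^1·-1^1·+1^5 = +1.
(a,b)_∞: sgn(29029)=+, sgn(-70499)=−, so +1.
(a,b)_2: α=-4, β=-4; u≡5, v≡5 (mod 8); ε(u)ε(v)=0·0, αω(v)=-4·1, βω(u)=-4·1; sum ≡ 0  ⇒  +1.
(a,b)_17: α=2, u≡6; β=1, v≡13 (mod 17); (6|17)=-1, (13|17)=+1; sign (−1)^0·-1^1·+1^2 = -1.
(a,b)_13: α=3, u≡9; β=1, v≡6 (mod 13); (9|13)=+1, (6|13)=-1; sign (−1)^0·+1^1·-1^3 = -1.
(29029, -70499 / ℚ) ramifies at {7, 13, 17, 29}: a division algebra.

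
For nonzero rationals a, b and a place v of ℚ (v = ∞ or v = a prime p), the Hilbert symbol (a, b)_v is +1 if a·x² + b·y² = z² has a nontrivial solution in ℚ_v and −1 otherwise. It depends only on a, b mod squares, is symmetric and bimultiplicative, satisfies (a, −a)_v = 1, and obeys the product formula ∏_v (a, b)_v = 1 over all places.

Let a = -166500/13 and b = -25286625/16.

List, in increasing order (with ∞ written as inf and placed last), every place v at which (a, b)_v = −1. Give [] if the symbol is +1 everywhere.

(a, b) ≡ (-2405, -665) mod (ℚ^×)²; places V = {2, 3, 5, 7, 13, 19, 37, ∞}.
(a,b)_∞: sgn(-2405)=−, sgn(-665)=−, so -1.
(a,b)_5: α=3, u≡1; β=3, v≡2 (mod 5); (1|5)=+1, (2|5)=-1; sign (−1)^0·+1^3·-1^3 = -1.
(a,b)_3: α=2, u≡1; β=2, v≡1 (mod 3); (1|3)=+1, (1|3)=+1; sign (−1)^0·+1^2·+1^2 = +1.
(a,b)_19: α=0, u≡10; β=1, v≡13 (mod 19); (10|19)=-1, (13|19)=-1; sign (−1)^0·-1^1·-1^0 = -1.
(a,b)_7: α=0, u≡5; β=1, v≡5 (mod 7); (5|7)=-1, (5|7)=-1; sign (−1)^0·-1^1·-1^0 = -1.
(a,b)_13: α=-1, u≡4; β=2, v≡6 (mod 13); (4|13)=+1, (6|13)=-1; sign (−1)^0·+1^2·-1^-1 = -1.
(a,b)_37: α=1, u≡21; β=0, v≡34 (mod 37); (21|37)=+1, (34|37)=+1; sign (−1)^0·+1^0·+1^1 = +1.
(a,b)_2: α=2, β=-4; u≡3, v≡7 (mod 8); ε(u)ε(v)=1·1, αω(v)=2·0, βω(u)=-4·1; sum ≡ 1  ⇒  -1.
(-2405, -665 / ℚ) ramifies at {2, 5, 7, 13, 19, ∞}: a division algebra.

[2, 5, 7, 13, 19, inf]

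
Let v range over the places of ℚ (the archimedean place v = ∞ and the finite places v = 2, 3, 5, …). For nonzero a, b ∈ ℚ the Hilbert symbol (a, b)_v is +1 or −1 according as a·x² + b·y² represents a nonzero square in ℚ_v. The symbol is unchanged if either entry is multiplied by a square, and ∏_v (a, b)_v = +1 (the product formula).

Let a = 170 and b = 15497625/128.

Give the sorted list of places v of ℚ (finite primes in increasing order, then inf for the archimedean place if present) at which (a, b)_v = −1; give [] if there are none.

(a, b) ≡ (170, 4290) mod (ℚ^×)²; places V = {2, 3, 5, 11, 13, 17, ∞}.
(a,b)_17: α=1, u≡10; β=2, v≡14 (mod 17); (10|17)=-1, (14|17)=-1; sign (−1)^0·-1^2·-1^1 = -1.
(a,b)_5: α=1, u≡4; β=3, v≡2 (mod 5); (4|5)=+1, (2|5)=-1; sign (−1)^0·+1^3·-1^1 = -1.
(a,b)_3: α=0, u≡2; β=1, v≡2 (mod 3); (2|3)=-1, (2|3)=-1; sign (−1)^0·-1^1·-1^0 = -1.
(a,b)_∞: sgn(170)=+, sgn(4290)=+, so +1.
(a,b)_13: α=0, u≡1; β=1, v≡7 (mod 13); (1|13)=+1, (7|13)=-1; sign (−1)^0·+1^1·-1^0 = +1.
(a,b)_2: α=1, β=-7; u≡5, v≡1 (mod 8); ε(u)ε(v)=0·0, αω(v)=1·0, βω(u)=-7·1; sum ≡ 1  ⇒  -1.
(a,b)_11: α=0, u≡5; β=1, v≡4 (mod 11); (5|11)=+1, (4|11)=+1; sign (−1)^0·+1^1·+1^0 = +1.
(170, 4290 / ℚ) ramifies at {2, 3, 5, 17}: a division algebra.

[2, 3, 5, 17]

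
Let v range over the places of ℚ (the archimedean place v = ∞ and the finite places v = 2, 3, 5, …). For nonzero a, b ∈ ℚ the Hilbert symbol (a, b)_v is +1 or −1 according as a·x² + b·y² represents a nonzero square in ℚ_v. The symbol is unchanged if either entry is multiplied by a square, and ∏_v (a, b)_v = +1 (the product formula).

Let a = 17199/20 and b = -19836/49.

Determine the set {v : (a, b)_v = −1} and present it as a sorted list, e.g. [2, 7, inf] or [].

Mod squares: a ≡ 195, b ≡ -551. Check v ∈ {∞, 2, 3, 5, 7, 13, 19, 29}.
v=5: a=5^-1·(≡1), b=5^0·(≡1) mod 5; (1|5)=+1, (1|5)=+1; (−1)^{-1·0·2}·(+1)^0·(+1)^-1 = +1.
v=∞: 195 > 0 and -551 < 0  ⇒  (a,b)_∞ = +1.
v=29: a=29^0·(≡3), b=29^1·(≡18) mod 29; (3|29)=-1, (18|29)=-1; (−1)^{0·1·14}·(-1)^1·(-1)^0 = -1.
v=3: a=3^3·(≡2), b=3^2·(≡1) mod 3; (2|3)=-1, (1|3)=+1; (−1)^{3·2·1}·(-1)^2·(+1)^3 = +1.
v=13: a=13^1·(≡7), b=13^0·(≡8) mod 13; (7|13)=-1, (8|13)=-1; (−1)^{1·0·6}·(-1)^0·(-1)^1 = -1.
v=2: v_2(a)=-2, v_2(b)=2; units ≡ 3, 1 (mod 8); ε·ε+αω+βω = 1·0+-2·0+2·1 ≡ 0  ⇒  (a,b)_2 = +1.
v=19: a=19^0·(≡4), b=19^1·(≡7) mod 19; (4|19)=+1, (7|19)=+1; (−1)^{0·1·9}·(+1)^1·(+1)^0 = +1.
v=7: a=7^2·(≡6), b=7^-2·(≡2) mod 7; (6|7)=-1, (2|7)=+1; (−1)^{2·-2·3}·(-1)^-2·(+1)^2 = +1.
|Ram(195, -551)| = 2, even; anisotropic at {13, 29}.

[13, 29]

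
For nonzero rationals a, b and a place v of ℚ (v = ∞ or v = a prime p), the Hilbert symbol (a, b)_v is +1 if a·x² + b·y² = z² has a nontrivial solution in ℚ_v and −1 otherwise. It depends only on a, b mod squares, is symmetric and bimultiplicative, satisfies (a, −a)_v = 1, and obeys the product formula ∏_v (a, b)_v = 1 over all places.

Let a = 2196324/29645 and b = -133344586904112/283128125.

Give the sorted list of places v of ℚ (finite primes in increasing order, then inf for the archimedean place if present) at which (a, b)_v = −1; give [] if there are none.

[3, 5]

(a, b) ≡ (5, -15) mod (ℚ^×)²; places V = {2, 3, 5, 7, 11, 13, 19, 43, ∞}.
(a,b)_19: α=2, u≡16; β=6, v≡6 (mod 19); (16|19)=+1, (6|19)=+1; sign (−1)^0·+1^6·+1^2 = +1.
(a,b)_7: α=-2, u≡6; β=-2, v≡6 (mod 7); (6|7)=-1, (6|7)=-1; sign (−1)^0·-1^-2·-1^-2 = +1.
(a,b)_∞: sgn(5)=+, sgn(-15)=−, so +1.
(a,b)_13: α=2, u≡7; β=0, v≡2 (mod 13); (7|13)=-1, (2|13)=-1; sign (−1)^0·-1^0·-1^2 = +1.
(a,b)_3: α=2, u≡2; β=11, v≡1 (mod 3); (2|3)=-1, (1|3)=+1; sign (−1)^0·-1^11·+1^2 = -1.
(a,b)_11: α=-2, u≡3; β=0, v≡2 (mod 11); (3|11)=+1, (2|11)=-1; sign (−1)^0·+1^0·-1^-2 = +1.
(a,b)_5: α=-1, u≡1; β=-5, v≡3 (mod 5); (1|5)=+1, (3|5)=-1; sign (−1)^0·+1^-5·-1^-1 = -1.
(a,b)_2: α=2, β=4; u≡5, v≡1 (mod 8); ε(u)ε(v)=0·0, αω(v)=2·0, βω(u)=4·1; sum ≡ 0  ⇒  +1.
(a,b)_43: α=0, u≡27; β=-2, v≡26 (mod 43); (27|43)=-1, (26|43)=-1; sign (−1)^0·-1^-2·-1^0 = +1.
Ram(5, -15) = {3, 5}; no ℚ_3-point on the conic.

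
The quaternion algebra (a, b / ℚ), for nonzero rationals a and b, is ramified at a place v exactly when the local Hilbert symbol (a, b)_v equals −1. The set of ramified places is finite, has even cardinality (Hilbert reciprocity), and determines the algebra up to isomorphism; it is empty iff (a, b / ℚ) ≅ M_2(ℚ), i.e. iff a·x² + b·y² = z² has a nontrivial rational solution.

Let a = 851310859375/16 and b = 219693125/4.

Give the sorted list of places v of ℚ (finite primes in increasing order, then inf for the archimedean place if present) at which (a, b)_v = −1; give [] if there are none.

[29, 31]

(a, b) ≡ (56695, 351509) mod (ℚ^×)²; places V = {2, 5, 17, 23, 29, 31, ∞}.
(a,b)_5: α=7, u≡4; β=4, v≡1 (mod 5); (4|5)=+1, (1|5)=+1; sign (−1)^0·+1^4·+1^7 = +1.
(a,b)_∞: sgn(56695)=+, sgn(351509)=+, so +1.
(a,b)_31: α=2, u≡23; β=1, v≡30 (mod 31); (23|31)=-1, (30|31)=-1; sign (−1)^0·-1^1·-1^2 = -1.
(a,b)_2: α=-4, β=-2; u≡7, v≡5 (mod 8); ε(u)ε(v)=1·0, αω(v)=-4·1, βω(u)=-2·0; sum ≡ 0  ⇒  +1.
(a,b)_17: α=1, u≡14; β=1, v≡12 (mod 17); (14|17)=-1, (12|17)=-1; sign (−1)^0·-1^1·-1^1 = +1.
(a,b)_23: α=1, u≡13; β=1, v≡11 (mod 23); (13|23)=+1, (11|23)=-1; sign (−1)^1·+1^1·-1^1 = +1.
(a,b)_29: α=1, u≡11; β=1, v≡25 (mod 29); (11|29)=-1, (25|29)=+1; sign (−1)^0·-1^1·+1^1 = -1.
Ram(56695, 351509) = {29, 31}; no ℚ_29-point on the conic.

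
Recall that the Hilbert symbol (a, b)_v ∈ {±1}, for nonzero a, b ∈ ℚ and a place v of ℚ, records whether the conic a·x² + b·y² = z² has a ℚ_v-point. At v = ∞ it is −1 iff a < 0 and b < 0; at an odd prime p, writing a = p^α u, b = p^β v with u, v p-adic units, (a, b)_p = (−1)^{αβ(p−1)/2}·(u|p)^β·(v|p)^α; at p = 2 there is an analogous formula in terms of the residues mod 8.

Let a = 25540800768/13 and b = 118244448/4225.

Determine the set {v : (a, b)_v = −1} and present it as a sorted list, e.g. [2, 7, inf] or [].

[2, 3]

(a, b) ≡ (741, 38) mod (ℚ^×)²; places V = {2, 3, 5, 7, 13, 19, ∞}.
(a,b)_19: α=1, u≡17; β=1, v≡8 (mod 19); (17|19)=+1, (8|19)=-1; sign (−1)^1·+1^1·-1^1 = +1.
(a,b)_3: α=7, u≡1; β=4, v≡2 (mod 3); (1|3)=+1, (2|3)=-1; sign (−1)^0·+1^4·-1^7 = -1.
(a,b)_∞: sgn(741)=+, sgn(38)=+, so +1.
(a,b)_7: α=4, u≡3; β=4, v≡6 (mod 7); (3|7)=-1, (6|7)=-1; sign (−1)^0·-1^4·-1^4 = +1.
(a,b)_13: α=-1, u≡2; β=-2, v≡3 (mod 13); (2|13)=-1, (3|13)=+1; sign (−1)^0·-1^-2·+1^-1 = +1.
(a,b)_5: α=0, u≡1; β=-2, v≡2 (mod 5); (1|5)=+1, (2|5)=-1; sign (−1)^0·+1^-2·-1^0 = +1.
(a,b)_2: α=8, β=5; u≡5, v≡3 (mod 8); ε(u)ε(v)=0·1, αω(v)=8·1, βω(u)=5·1; sum ≡ 1  ⇒  -1.
(741, 38 / ℚ) ramifies at {2, 3}: a division algebra.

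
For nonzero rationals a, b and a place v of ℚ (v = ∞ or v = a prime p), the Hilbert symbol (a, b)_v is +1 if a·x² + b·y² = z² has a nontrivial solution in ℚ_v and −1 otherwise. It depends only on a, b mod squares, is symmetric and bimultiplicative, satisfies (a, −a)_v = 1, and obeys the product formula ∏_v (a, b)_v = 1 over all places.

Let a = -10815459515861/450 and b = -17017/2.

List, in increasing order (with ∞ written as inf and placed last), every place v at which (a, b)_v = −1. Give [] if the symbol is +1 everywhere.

[7, inf]

Mod squares: a ≡ -442, b ≡ -34034. Check v ∈ {∞, 2, 3, 5, 7, 11, 13, 17}.
v=17: a=17^3·(≡15), b=17^1·(≡1) mod 17; (15|17)=+1, (1|17)=+1; (−1)^{3·1·8}·(+1)^1·(+1)^3 = +1.
v=11: a=11^2·(≡9), b=11^1·(≡2) mod 11; (9|11)=+1, (2|11)=-1; (−1)^{2·1·5}·(+1)^1·(-1)^2 = +1.
v=2: v_2(a)=-1, v_2(b)=-1; units ≡ 3, 7 (mod 8); ε·ε+αω+βω = 1·1+-1·0+-1·1 ≡ 0  ⇒  (a,b)_2 = +1.
v=∞: -442 < 0 and -34034 < 0  ⇒  (a,b)_∞ = -1.
v=3: a=3^-2·(≡2), b=3^0·(≡1) mod 3; (2|3)=-1, (1|3)=+1; (−1)^{-2·0·1}·(-1)^0·(+1)^-2 = +1.
v=13: a=13^5·(≡5), b=13^1·(≡2) mod 13; (5|13)=-1, (2|13)=-1; (−1)^{5·1·6}·(-1)^1·(-1)^5 = +1.
v=5: a=5^-2·(≡3), b=5^0·(≡4) mod 5; (3|5)=-1, (4|5)=+1; (−1)^{-2·0·2}·(-1)^0·(+1)^-2 = +1.
v=7: a=7^2·(≡6), b=7^1·(≡6) mod 7; (6|7)=-1, (6|7)=-1; (−1)^{2·1·3}·(-1)^1·(-1)^2 = -1.
Ram(-442, -34034) = {7, ∞}; no ℚ_7-point on the conic.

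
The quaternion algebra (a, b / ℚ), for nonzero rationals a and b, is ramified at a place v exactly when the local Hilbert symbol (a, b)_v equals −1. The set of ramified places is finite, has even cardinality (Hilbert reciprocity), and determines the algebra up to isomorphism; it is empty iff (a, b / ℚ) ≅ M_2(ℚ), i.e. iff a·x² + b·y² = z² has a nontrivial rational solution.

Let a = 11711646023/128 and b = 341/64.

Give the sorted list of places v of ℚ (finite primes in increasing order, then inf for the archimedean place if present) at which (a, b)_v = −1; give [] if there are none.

Mod squares: a ≡ 193580926, b ≡ 341. Check v ∈ {∞, 2, 7, 11, 23, 31, 41, 43}.
v=23: a=23^1·(≡22), b=23^0·(≡10) mod 23; (22|23)=-1, (10|23)=-1; (−1)^{1·0·11}·(-1)^0·(-1)^1 = -1.
v=11: a=11^3·(≡5), b=11^1·(≡1) mod 11; (5|11)=+1, (1|11)=+1; (−1)^{3·1·5}·(+1)^1·(+1)^3 = -1.
v=∞: 193580926 > 0 and 341 > 0  ⇒  (a,b)_∞ = +1.
v=43: a=43^1·(≡31), b=43^0·(≡6) mod 43; (31|43)=+1, (6|43)=+1; (−1)^{1·0·21}·(+1)^0·(+1)^1 = +1.
v=41: a=41^1·(≡23), b=41^0·(≡38) mod 41; (23|41)=+1, (38|41)=-1; (−1)^{1·0·20}·(+1)^0·(-1)^1 = -1.
v=7: a=7^1·(≡4), b=7^0·(≡5) mod 7; (4|7)=+1, (5|7)=-1; (−1)^{1·0·3}·(+1)^0·(-1)^1 = -1.
v=2: v_2(a)=-7, v_2(b)=-6; units ≡ 7, 5 (mod 8); ε·ε+αω+βω = 1·0+-7·1+-6·0 ≡ 1  ⇒  (a,b)_2 = -1.
v=31: a=31^1·(≡12), b=31^1·(≡21) mod 31; (12|31)=-1, (21|31)=-1; (−1)^{1·1·15}·(-1)^1·(-1)^1 = -1.
|Ram(193580926, 341)| = 6, even; anisotropic at {2, 7, 11, 23, 31, 41}.

[2, 7, 11, 23, 31, 41]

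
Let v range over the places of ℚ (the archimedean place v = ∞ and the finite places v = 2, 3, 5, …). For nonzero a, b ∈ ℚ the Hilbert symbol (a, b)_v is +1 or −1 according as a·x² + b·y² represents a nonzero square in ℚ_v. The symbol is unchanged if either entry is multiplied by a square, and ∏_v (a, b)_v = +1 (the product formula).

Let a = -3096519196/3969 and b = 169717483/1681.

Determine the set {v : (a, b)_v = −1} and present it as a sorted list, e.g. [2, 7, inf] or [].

[17, 23]

(a, b) ≡ (-565471, 320827) mod (ℚ^×)²; places V = {2, 3, 7, 13, 17, 23, 29, 31, 37, 41, ∞}.
(a,b)_37: α=3, u≡14; β=1, v≡2 (mod 37); (14|37)=-1, (2|37)=-1; sign (−1)^0·-1^1·-1^3 = +1.
(a,b)_31: α=1, u≡19; β=0, v≡20 (mod 31); (19|31)=+1, (20|31)=+1; sign (−1)^0·+1^0·+1^1 = +1.
(a,b)_17: α=1, u≡10; β=0, v≡14 (mod 17); (10|17)=-1, (14|17)=-1; sign (−1)^0·-1^0·-1^1 = -1.
(a,b)_2: α=2, β=0; u≡1, v≡3 (mod 8); ε(u)ε(v)=0·1, αω(v)=2·1, βω(u)=0·0; sum ≡ 0  ⇒  +1.
(a,b)_7: α=-2, u≡5; β=0, v≡5 (mod 7); (5|7)=-1, (5|7)=-1; sign (−1)^0·-1^0·-1^-2 = +1.
(a,b)_23: α=0, u≡17; β=3, v≡17 (mod 23); (17|23)=-1, (17|23)=-1; sign (−1)^0·-1^3·-1^0 = -1.
(a,b)_∞: sgn(-565471)=−, sgn(320827)=+, so +1.
(a,b)_13: α=0, u≡12; β=1, v≡8 (mod 13); (12|13)=+1, (8|13)=-1; sign (−1)^0·+1^1·-1^0 = +1.
(a,b)_29: α=1, u≡8; β=1, v≡18 (mod 29); (8|29)=-1, (18|29)=-1; sign (−1)^0·-1^1·-1^1 = +1.
(a,b)_3: α=-4, u≡2; β=0, v≡1 (mod 3); (2|3)=-1, (1|3)=+1; sign (−1)^0·-1^0·+1^-4 = +1.
(a,b)_41: α=0, u≡33; β=-2, v≡33 (mod 41); (33|41)=+1, (33|41)=+1; sign (−1)^0·+1^-2·+1^0 = +1.
(-565471, 320827 / ℚ) ramifies at {17, 23}: a division algebra.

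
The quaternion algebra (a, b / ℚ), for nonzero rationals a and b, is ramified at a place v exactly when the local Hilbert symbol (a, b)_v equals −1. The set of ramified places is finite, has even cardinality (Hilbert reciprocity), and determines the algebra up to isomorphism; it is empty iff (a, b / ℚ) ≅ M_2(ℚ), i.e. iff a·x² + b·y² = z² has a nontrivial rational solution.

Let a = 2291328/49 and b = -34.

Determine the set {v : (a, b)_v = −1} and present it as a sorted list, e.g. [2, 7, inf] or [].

[2, 13]

(a, b) ≡ (442, -34) mod (ℚ^×)²; places V = {2, 3, 7, 13, 17, ∞}.
(a,b)_2: α=7, β=1; u≡5, v≡7 (mod 8); ε(u)ε(v)=0·1, αω(v)=7·0, βω(u)=1·1; sum ≡ 1  ⇒  -1.
(a,b)_17: α=1, u≡13; β=1, v≡15 (mod 17); (13|17)=+1, (15|17)=+1; sign (−1)^0·+1^1·+1^1 = +1.
(a,b)_7: α=-2, u≡4; β=0, v≡1 (mod 7); (4|7)=+1, (1|7)=+1; sign (−1)^0·+1^0·+1^-2 = +1.
(a,b)_3: α=4, u≡1; β=0, v≡2 (mod 3); (1|3)=+1, (2|3)=-1; sign (−1)^0·+1^0·-1^4 = +1.
(a,b)_∞: sgn(442)=+, sgn(-34)=−, so +1.
(a,b)_13: α=1, u≡8; β=0, v≡5 (mod 13); (8|13)=-1, (5|13)=-1; sign (−1)^0·-1^0·-1^1 = -1.
|Ram(442, -34)| = 2, even; anisotropic at {2, 13}.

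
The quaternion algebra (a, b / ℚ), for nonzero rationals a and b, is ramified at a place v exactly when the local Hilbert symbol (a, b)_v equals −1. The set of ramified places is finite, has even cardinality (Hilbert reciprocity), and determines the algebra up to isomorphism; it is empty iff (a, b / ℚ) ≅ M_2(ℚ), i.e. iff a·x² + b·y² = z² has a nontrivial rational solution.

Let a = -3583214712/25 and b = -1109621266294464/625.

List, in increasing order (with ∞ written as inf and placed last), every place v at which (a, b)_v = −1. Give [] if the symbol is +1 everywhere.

[2, 3, 17, 23, 29, inf]

(a, b) ≡ (-99533742, -11571) mod (ℚ^×)²; places V = {2, 3, 5, 7, 11, 17, 19, 23, 29, ∞}.
(a,b)_17: α=1, u≡11; β=2, v≡6 (mod 17); (11|17)=-1, (6|17)=-1; sign (−1)^0·-1^2·-1^1 = -1.
(a,b)_2: α=3, β=6; u≡1, v≡5 (mod 8); ε(u)ε(v)=0·0, αω(v)=3·1, βω(u)=6·0; sum ≡ 1  ⇒  -1.
(a,b)_29: α=1, u≡26; β=1, v≡22 (mod 29); (26|29)=-1, (22|29)=+1; sign (−1)^0·-1^1·+1^1 = -1.
(a,b)_∞: sgn(-99533742)=−, sgn(-11571)=−, so -1.
(a,b)_23: α=1, u≡14; β=2, v≡17 (mod 23); (14|23)=-1, (17|23)=-1; sign (−1)^0·-1^2·-1^1 = -1.
(a,b)_3: α=3, u≡1; β=5, v≡1 (mod 3); (1|3)=+1, (1|3)=+1; sign (−1)^1·+1^5·+1^3 = -1.
(a,b)_11: α=1, u≡1; β=2, v≡1 (mod 11); (1|11)=+1, (1|11)=+1; sign (−1)^0·+1^2·+1^1 = +1.
(a,b)_7: α=1, u≡2; β=1, v≡3 (mod 7); (2|7)=+1, (3|7)=-1; sign (−1)^1·+1^1·-1^1 = +1.
(a,b)_19: α=1, u≡11; β=1, v≡12 (mod 19); (11|19)=+1, (12|19)=-1; sign (−1)^1·+1^1·-1^1 = +1.
(a,b)_5: α=-2, u≡3; β=-4, v≡1 (mod 5); (3|5)=-1, (1|5)=+1; sign (−1)^0·-1^-4·+1^-2 = +1.
(-99533742, -11571 / ℚ) ramifies at {2, 3, 17, 23, 29, ∞}: a division algebra.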